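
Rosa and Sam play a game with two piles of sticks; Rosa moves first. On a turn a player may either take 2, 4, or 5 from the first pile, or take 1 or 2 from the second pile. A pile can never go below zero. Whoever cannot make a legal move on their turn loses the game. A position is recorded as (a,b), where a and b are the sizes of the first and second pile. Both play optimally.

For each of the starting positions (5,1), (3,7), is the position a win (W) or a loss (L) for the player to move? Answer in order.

(5,1): W, (3,7): L

Compute win/loss labels from the base case upward. A position with no move is L. Any other position is W if it can reach an L in one move, else L.
No move ever increases a pile, so every position that can arise here has a ≤ 5 and b ≤ 7; it is enough to label the cells with 0 ≤ a ≤ 5 and 0 ≤ b ≤ 7.
Every move lowers a or b (never raises either), so fill the grid row by row in increasing a, and left to right within a row: each cell's successors are then already labelled.
      b=0  b=1  b=2  b=3  b=4  b=5  b=6  b=7
a=0:    L    W    W    L    W    W    L    W
a=1:    L    W    W    L    W    W    L    W
a=2:    W    L    W    W    L    W    W    L
a=3:    W    L    W    W    L    W    W    L
a=4:    W    W    L    W    W    L    W    W
a=5:    W    W    L    W    W    L    W    W
Cells with no legal move (terminal, hence L): (0,0), (1,0).
The remaining L cells, each justified by listing all of its moves:
(0,3): L (options (0,2)(W), (0,1)(W) are all W)
(0,6): L (options (0,5)(W), (0,4)(W) are all W)
(1,3): L (options (1,2)(W), (1,1)(W) are all W)
(1,6): L (options (1,5)(W), (1,4)(W) are all W)
(2,1): L (options (0,1)(W), (2,0)(W) are all W)
(2,4): L (options (0,4)(W), (2,3)(W), (2,2)(W) are all W)
(2,7): L (options (0,7)(W), (2,6)(W), (2,5)(W) are all W)
(3,1): L (options (1,1)(W), (3,0)(W) are all W)
(3,4): L (options (1,4)(W), (3,3)(W), (3,2)(W) are all W)
(3,7): L (options (1,7)(W), (3,6)(W), (3,5)(W) are all W)
(4,2): L (options (2,2)(W), (0,2)(W), (4,1)(W), (4,0)(W) are all W)
(4,5): L (options (2,5)(W), (0,5)(W), (4,4)(W), (4,3)(W) are all W)
(5,2): L (options (3,2)(W), (1,2)(W), (0,2)(W), (5,1)(W), (5,0)(W) are all W)
(5,5): L (options (3,5)(W), (1,5)(W), (0,5)(W), (5,4)(W), (5,3)(W) are all W)
Every other cell has at least one move into one of the L cells above, so it is W.
(5,1): the move to (3,1) reaches an L cell, so W
(3,7): one of the L cells justified above, so L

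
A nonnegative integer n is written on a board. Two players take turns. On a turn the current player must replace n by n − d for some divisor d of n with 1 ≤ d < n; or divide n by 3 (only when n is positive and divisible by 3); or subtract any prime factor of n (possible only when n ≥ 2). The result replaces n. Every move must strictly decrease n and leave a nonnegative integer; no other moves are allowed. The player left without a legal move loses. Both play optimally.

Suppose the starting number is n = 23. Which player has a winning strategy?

The first player wins.

Work bottom-up. With no move the player to move loses. Otherwise the position is W if at least one move leads to an L position for the opponent, and L if every move leads to a W.
n=0: no move → L
n=1: no move → L
n=2: W (go to 0, an L position)
n=3: W (go to 0, an L position)
n=4: L (options 2(W), 3(W) are all W)
n=5: W (go to 0, an L position)
n=6: W (go to 4, an L position)
n=7: W (go to 0, an L position)
n=8: W (go to 4, an L position)
n=9: L (options 3(W), 6(W), 8(W) are all W)
n=10: W (go to 9, an L position)
n=11: W (go to 0, an L position)
n=12: W (go to 4, an L position)
n=13: W (go to 0, an L position)
n=14: L (options 7(W), 12(W), 13(W) are all W)
n=15: W (go to 14, an L position)
n=16: W (go to 14, an L position)
n=17: W (go to 0, an L position)
n=18: W (go to 9, an L position)
n=19: W (go to 0, an L position)
n=20: L (options 10(W), 15(W), 16(W), 18(W), 19(W) are all W)
n=21: W (go to 14, an L position)
n=22: W (go to 20, an L position)
n=23: W (go to 0, an L position)
From 23 the player to move can move to 0, reaching an L position.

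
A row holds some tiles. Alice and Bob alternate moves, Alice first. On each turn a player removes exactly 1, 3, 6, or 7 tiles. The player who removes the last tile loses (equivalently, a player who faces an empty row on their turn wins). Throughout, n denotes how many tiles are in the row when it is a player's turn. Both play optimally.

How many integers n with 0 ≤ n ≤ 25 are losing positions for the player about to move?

7

Use the standard recursion: the mover wins at a terminal position; elsewhere, the mover wins exactly when some move hands the opponent an L position.
n=0: no move; the opponent has just taken the last tile and therefore loses → W
n=1: only reaches 0(W), which is W → L
n=2: reaches L-position 1 → W
n=3: only reaches 2(W), 0(W), all W → L
n=4: reaches L-position 3 → W
n=5: only reaches 4(W), 2(W), all W → L
n=6: reaches L-position 5 → W
n=7: reaches L-position 1 → W
n=8: reaches L-position 5 → W
n=9: reaches L-position 3 → W
n=10: reaches L-position 3 → W
n=11: reaches L-position 5 → W
n=12: reaches L-position 5 → W
n=13: only reaches 12(W), 10(W), 7(W), 6(W), all W → L
n=14: reaches L-position 13 → W
n=15: only reaches 14(W), 12(W), 9(W), 8(W), all W → L
n=16: reaches L-position 15 → W
n=17: only reaches 16(W), 14(W), 11(W), 10(W), all W → L
n=18: reaches L-position 17 → W
n=19: reaches L-position 13 → W
n=20: reaches L-position 17 → W
n=21: reaches L-position 15 → W
n=22: reaches L-position 15 → W
n=23: reaches L-position 17 → W
n=24: reaches L-position 17 → W
n=25: only reaches 24(W), 22(W), 19(W), 18(W), all W → L
L entries with 0 ≤ n ≤ 25: n = 1, 3, 5, 13, 15, 17, 25; that makes 7.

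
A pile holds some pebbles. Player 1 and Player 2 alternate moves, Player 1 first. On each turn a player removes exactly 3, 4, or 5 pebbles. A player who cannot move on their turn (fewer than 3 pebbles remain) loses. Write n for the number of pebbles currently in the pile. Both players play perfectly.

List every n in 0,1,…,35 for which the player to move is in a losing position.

Use the standard recursion: the mover loses at a terminal position; elsewhere, the mover wins exactly when some move hands the opponent an L position.
n=0: no move → L
n=1: no move → L
n=2: no move → L
n=3: reaches L-position 0 → W
n=4: reaches L-position 1 → W
n=5: reaches L-position 2 → W
n=6: reaches L-position 2 → W
n=7: reaches L-position 2 → W
n=8: only reaches 5(W), 4(W), 3(W), all W → L
n=9: only reaches 6(W), 5(W), 4(W), all W → L
n=10: only reaches 7(W), 6(W), 5(W), all W → L
n=11: reaches L-position 8 → W
n=12: reaches L-position 9 → W
n=13: reaches L-position 10 → W
n=14: reaches L-position 10 → W
n=15: reaches L-position 10 → W
n=16: only reaches 13(W), 12(W), 11(W), all W → L
n=17: only reaches 14(W), 13(W), 12(W), all W → L
n=18: only reaches 15(W), 14(W), 13(W), all W → L
n=19: reaches L-position 16 → W
n=20: reaches L-position 17 → W
n=21: reaches L-position 18 → W
n=22: reaches L-position 18 → W
n=23: reaches L-position 18 → W
n=24: only reaches 21(W), 20(W), 19(W), all W → L
n=25: only reaches 22(W), 21(W), 20(W), all W → L
n=26: only reaches 23(W), 22(W), 21(W), all W → L
n=27: reaches L-position 24 → W
n=28: reaches L-position 25 → W
n=29: reaches L-position 26 → W
n=30: reaches L-position 26 → W
n=31: reaches L-position 26 → W
n=32: only reaches 29(W), 28(W), 27(W), all W → L
n=33: only reaches 30(W), 29(W), 28(W), all W → L
n=34: only reaches 31(W), 30(W), 29(W), all W → L
n=35: reaches L-position 32 → W
The losing starting values of n are exactly the entries labelled L in this table (15 of them).

0, 1, 2, 8, 9, 10, 16, 17, 18, 24, 25, 26, 32, 33, 34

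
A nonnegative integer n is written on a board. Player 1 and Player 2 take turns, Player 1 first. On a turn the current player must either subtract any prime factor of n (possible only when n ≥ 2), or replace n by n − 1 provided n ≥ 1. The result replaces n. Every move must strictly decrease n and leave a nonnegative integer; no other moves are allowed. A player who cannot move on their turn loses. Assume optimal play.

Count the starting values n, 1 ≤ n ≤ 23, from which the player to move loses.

5

Work bottom-up. With no move the player to move loses. Otherwise the position is W if at least one move leads to an L position for the opponent, and L if every move leads to a W.
n=0: no move → L
n=1: →0(L), so W
n=2: →0(L), so W
n=3: →0(L), so W
n=4: →2(W), 3(W) — all W, so L
n=5: →0(L), so W
n=6: →4(L), so W
n=7: →0(L), so W
n=8: →6(W), 7(W) — all W, so L
n=9: →8(L), so W
n=10: →8(L), so W
n=11: →0(L), so W
n=12: →9(W), 10(W), 11(W) — all W, so L
n=13: →0(L), so W
n=14: →12(L), so W
n=15: →12(L), so W
n=16: →14(W), 15(W) — all W, so L
n=17: →0(L), so W
n=18: →16(L), so W
n=19: →0(L), so W
n=20: →15(W), 18(W), 19(W) — all W, so L
n=21: →20(L), so W
n=22: →20(L), so W
n=23: →0(L), so W
L entries with 1 ≤ n ≤ 23 (n=0 is outside the asked range and is not counted): n = 4, 8, 12, 16, 20; that makes 5.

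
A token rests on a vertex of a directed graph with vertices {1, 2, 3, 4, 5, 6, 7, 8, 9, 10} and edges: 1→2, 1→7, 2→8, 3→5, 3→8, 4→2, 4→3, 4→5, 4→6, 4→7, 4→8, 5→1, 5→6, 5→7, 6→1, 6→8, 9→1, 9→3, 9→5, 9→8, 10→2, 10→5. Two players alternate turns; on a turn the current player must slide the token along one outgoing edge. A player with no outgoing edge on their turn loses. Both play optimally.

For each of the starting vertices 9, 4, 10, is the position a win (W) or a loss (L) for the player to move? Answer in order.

Work bottom-up. With no move the player to move loses. Otherwise the position is W if at least one move leads to an L position for the opponent, and L if every move leads to a W.
Every edge goes from a vertex to one that appears earlier in the order 7, 8, 2, 1, 6, 5, 3, 9, 10, 4, so processing vertices in that order labels each vertex after all of its successors.
7: no outgoing edge → L
8: no outgoing edge → L
2: W (go to 8, an L position)
1: W (go to 7, an L position)
6: W (go to 8, an L position)
5: W (go to 7, an L position)
3: W (go to 8, an L position)
9: W (go to 8, an L position)
10: L (options 5(W), 2(W) are all W)
4: W (go to 8, an L position)

9: W, 4: W, 10: L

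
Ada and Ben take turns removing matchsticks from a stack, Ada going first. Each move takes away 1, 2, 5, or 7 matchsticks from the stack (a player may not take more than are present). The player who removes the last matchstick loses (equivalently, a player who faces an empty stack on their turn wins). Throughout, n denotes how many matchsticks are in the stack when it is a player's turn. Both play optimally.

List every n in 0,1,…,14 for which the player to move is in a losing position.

1, 4, 7, 10, 13

Positions with no move are W. A position that does have a move is losing for the player to move precisely when every available move leads to a winning position for the opponent. Fill in the labels:
n=0: no move; the opponent has just taken the last matchstick and therefore loses → W
n=1: L (sole option 0(W) is W)
n=2: W (go to 1, an L position)
n=3: W (go to 1, an L position)
n=4: L (options 3(W), 2(W) are all W)
n=5: W (go to 4, an L position)
n=6: W (go to 4, an L position)
n=7: L (options 6(W), 5(W), 2(W), 0(W) are all W)
n=8: W (go to 7, an L position)
n=9: W (go to 7, an L position)
n=10: L (options 9(W), 8(W), 5(W), 3(W) are all W)
n=11: W (go to 10, an L position)
n=12: W (go to 10, an L position)
n=13: L (options 12(W), 11(W), 8(W), 6(W) are all W)
n=14: W (go to 13, an L position)
Reading off the rows marked L gives the requested list; there are 5 such values of n.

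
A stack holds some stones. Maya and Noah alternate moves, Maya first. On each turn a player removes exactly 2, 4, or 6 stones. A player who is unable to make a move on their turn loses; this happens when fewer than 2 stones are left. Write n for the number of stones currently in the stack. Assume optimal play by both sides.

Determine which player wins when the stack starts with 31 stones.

Label each position W (a win for the player to move) or L (a loss). A position with no legal move is L; any other position is W exactly when some move reaches an L, and L when every move reaches a W.
n=0: no move → L
n=1: no move → L
n=2: can move to 0, which is L ⇒ W
n=3: can move to 1, which is L ⇒ W
n=4: can move to 0, which is L ⇒ W
n=5: can move to 1, which is L ⇒ W
n=6: can move to 0, which is L ⇒ W
n=7: can move to 1, which is L ⇒ W
n=8: moves to 6(W), 4(W), 2(W); every one is W ⇒ L
n=9: moves to 7(W), 5(W), 3(W); every one is W ⇒ L
n=10: can move to 8, which is L ⇒ W
n=11: can move to 9, which is L ⇒ W
n=12: can move to 8, which is L ⇒ W
n=13: can move to 9, which is L ⇒ W
n=14: can move to 8, which is L ⇒ W
n=15: can move to 9, which is L ⇒ W
n=16: moves to 14(W), 12(W), 10(W); every one is W ⇒ L
n=17: moves to 15(W), 13(W), 11(W); every one is W ⇒ L
n=18: can move to 16, which is L ⇒ W
n=19: can move to 17, which is L ⇒ W
n=20: can move to 16, which is L ⇒ W
n=21: can move to 17, which is L ⇒ W
n=22: can move to 16, which is L ⇒ W
n=23: can move to 17, which is L ⇒ W
n=24: moves to 22(W), 20(W), 18(W); every one is W ⇒ L
n=25: moves to 23(W), 21(W), 19(W); every one is W ⇒ L
n=26: can move to 24, which is L ⇒ W
n=27: can move to 25, which is L ⇒ W
n=28: can move to 24, which is L ⇒ W
n=29: can move to 25, which is L ⇒ W
n=30: can move to 24, which is L ⇒ W
n=31: can move to 25, which is L ⇒ W
The starting position 31 is W: Maya should remove 6, leaving 25, handing over an L position.

Maya wins.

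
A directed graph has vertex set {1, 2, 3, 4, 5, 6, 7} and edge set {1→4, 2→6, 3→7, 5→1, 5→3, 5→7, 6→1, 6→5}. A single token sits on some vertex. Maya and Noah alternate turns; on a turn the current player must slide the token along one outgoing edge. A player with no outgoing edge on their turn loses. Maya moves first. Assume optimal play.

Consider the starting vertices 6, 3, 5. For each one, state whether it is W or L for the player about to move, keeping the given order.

Build the W/L table. Terminal = L. A non-terminal position is W if it has a move to some L; otherwise it is L.
Every edge goes from a vertex to one that appears earlier in the order 4, 7, 1, 3, 5, 6, 2, so processing vertices in that order labels each vertex after all of its successors.
4: no outgoing edge → L
7: no outgoing edge → L
1: W (go to 4, an L position)
3: W (go to 7, an L position)
5: W (go to 7, an L position)
6: L (options 5(W), 1(W) are all W)
2: W (go to 6, an L position)

6: L, 3: W, 5: W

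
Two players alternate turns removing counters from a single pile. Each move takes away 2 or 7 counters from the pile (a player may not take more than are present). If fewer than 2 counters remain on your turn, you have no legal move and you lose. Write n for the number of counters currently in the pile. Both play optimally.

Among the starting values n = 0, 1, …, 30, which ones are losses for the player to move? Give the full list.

0, 1, 4, 5, 9, 10, 13, 14, 18, 19, 22, 23, 27, 28

Use the standard recursion: the mover loses at a terminal position; elsewhere, the mover wins exactly when some move hands the opponent an L position.
n=0: no move → L
n=1: no move → L
n=2: →0(L), so W
n=3: →1(L), so W
n=4: →2(W) only, which is W, so L
n=5: →3(W) only, which is W, so L
n=6: →4(L), so W
n=7: →5(L), so W
n=8: →1(L), so W
n=9: →7(W), 2(W) — all W, so L
n=10: →8(W), 3(W) — all W, so L
n=11: →9(L), so W
n=12: →10(L), so W
n=13: →11(W), 6(W) — all W, so L
n=14: →12(W), 7(W) — all W, so L
n=15: →13(L), so W
n=16: →14(L), so W
n=17: →10(L), so W
n=18: →16(W), 11(W) — all W, so L
n=19: →17(W), 12(W) — all W, so L
n=20: →18(L), so W
n=21: →19(L), so W
n=22: →20(W), 15(W) — all W, so L
n=23: →21(W), 16(W) — all W, so L
n=24: →22(L), so W
n=25: →23(L), so W
n=26: →19(L), so W
n=27: →25(W), 20(W) — all W, so L
n=28: →26(W), 21(W) — all W, so L
n=29: →27(L), so W
n=30: →28(L), so W
Reading off the rows marked L gives the requested list; there are 14 such values of n.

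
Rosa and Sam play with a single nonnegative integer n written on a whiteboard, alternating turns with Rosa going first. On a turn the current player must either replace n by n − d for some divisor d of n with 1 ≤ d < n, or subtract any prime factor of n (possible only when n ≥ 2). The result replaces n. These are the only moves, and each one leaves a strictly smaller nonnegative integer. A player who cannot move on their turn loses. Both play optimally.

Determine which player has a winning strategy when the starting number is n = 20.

Sam wins.

Classify positions by backward induction: terminal positions (no move available) are L. From any other position, the mover wins iff some move reaches an L.
n=0: no move → L
n=1: no move → L
n=2: →0(L), so W
n=3: →0(L), so W
n=4: →2(W), 3(W) — all W, so L
n=5: →0(L), so W
n=6: →4(L), so W
n=7: →0(L), so W
n=8: →4(L), so W
n=9: →6(W), 8(W) — all W, so L
n=10: →9(L), so W
n=11: →0(L), so W
n=12: →9(L), so W
n=13: →0(L), so W
n=14: →7(W), 12(W), 13(W) — all W, so L
n=15: →14(L), so W
n=16: →14(L), so W
n=17: →0(L), so W
n=18: →9(L), so W
n=19: →0(L), so W
n=20: →10(W), 15(W), 16(W), 18(W), 19(W) — all W, so L
Every move from 20 reaches a W position, so the mover loses.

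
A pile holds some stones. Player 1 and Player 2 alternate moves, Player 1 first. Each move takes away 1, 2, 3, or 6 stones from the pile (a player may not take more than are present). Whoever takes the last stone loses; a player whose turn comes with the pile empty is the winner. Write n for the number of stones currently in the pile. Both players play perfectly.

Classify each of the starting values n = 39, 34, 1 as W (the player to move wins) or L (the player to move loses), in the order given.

Use the standard recursion: the mover wins at a terminal position; elsewhere, the mover wins exactly when some move hands the opponent an L position.
n=0: no move; the opponent has just taken the last stone and therefore loses → W
n=1: only reaches 0(W), which is W → L
n=2: reaches L-position 1 → W
n=3: reaches L-position 1 → W
n=4: reaches L-position 1 → W
n=5: only reaches 4(W), 3(W), 2(W), all W → L
n=6: reaches L-position 5 → W
n=7: reaches L-position 5 → W
n=8: reaches L-position 5 → W
n=9: only reaches 8(W), 7(W), 6(W), 3(W), all W → L
n=10: reaches L-position 9 → W
n=11: reaches L-position 9 → W
n=12: reaches L-position 9 → W
n=13: only reaches 12(W), 11(W), 10(W), 7(W), all W → L
n=14: reaches L-position 13 → W
n=15: reaches L-position 13 → W
n=16: reaches L-position 13 → W
n=17: only reaches 16(W), 15(W), 14(W), 11(W), all W → L
n=18: reaches L-position 17 → W
n=19: reaches L-position 17 → W
n=20: reaches L-position 17 → W
n=21: only reaches 20(W), 19(W), 18(W), 15(W), all W → L
n=22: reaches L-position 21 → W
n=23: reaches L-position 21 → W
n=24: reaches L-position 21 → W
n=25: only reaches 24(W), 23(W), 22(W), 19(W), all W → L
n=26: reaches L-position 25 → W
n=27: reaches L-position 25 → W
n=28: reaches L-position 25 → W
n=29: only reaches 28(W), 27(W), 26(W), 23(W), all W → L
n=30: reaches L-position 29 → W
n=31: reaches L-position 29 → W
n=32: reaches L-position 29 → W
n=33: only reaches 32(W), 31(W), 30(W), 27(W), all W → L
n=34: reaches L-position 33 → W
n=35: reaches L-position 33 → W
n=36: reaches L-position 33 → W
n=37: only reaches 36(W), 35(W), 34(W), 31(W), all W → L
n=38: reaches L-position 37 → W
n=39: reaches L-position 37 → W

39: W, 34: W, 1: L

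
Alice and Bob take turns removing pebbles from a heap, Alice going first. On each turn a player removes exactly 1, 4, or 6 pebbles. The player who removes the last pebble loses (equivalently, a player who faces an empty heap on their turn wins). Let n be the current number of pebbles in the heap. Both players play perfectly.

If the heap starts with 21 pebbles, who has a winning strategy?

Bob wins.

Positions with no move are W. A position that does have a move is losing for the player to move precisely when every available move leads to a winning position for the opponent. Fill in the labels:
n=0: no move; the opponent has just taken the last pebble and therefore loses → W
n=1: only reaches 0(W), which is W → L
n=2: reaches L-position 1 → W
n=3: only reaches 2(W), which is W → L
n=4: reaches L-position 3 → W
n=5: reaches L-position 1 → W
n=6: only reaches 5(W), 2(W), 0(W), all W → L
n=7: reaches L-position 6 → W
n=8: only reaches 7(W), 4(W), 2(W), all W → L
n=9: reaches L-position 8 → W
n=10: reaches L-position 6 → W
n=11: only reaches 10(W), 7(W), 5(W), all W → L
n=12: reaches L-position 11 → W
n=13: only reaches 12(W), 9(W), 7(W), all W → L
n=14: reaches L-position 13 → W
n=15: reaches L-position 11 → W
n=16: only reaches 15(W), 12(W), 10(W), all W → L
n=17: reaches L-position 16 → W
n=18: only reaches 17(W), 14(W), 12(W), all W → L
n=19: reaches L-position 18 → W
n=20: reaches L-position 16 → W
n=21: only reaches 20(W), 17(W), 15(W), all W → L
Every move from 21 reaches a W position, so the mover loses.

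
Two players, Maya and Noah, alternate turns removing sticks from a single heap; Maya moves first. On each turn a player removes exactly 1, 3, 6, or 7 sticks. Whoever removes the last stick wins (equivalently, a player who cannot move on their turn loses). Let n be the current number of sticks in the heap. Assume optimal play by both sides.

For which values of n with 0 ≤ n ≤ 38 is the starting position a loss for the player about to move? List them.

Label each position W (a win for the player to move) or L (a loss). A position with no legal move is L; any other position is W exactly when some move reaches an L, and L when every move reaches a W.
n=0: no move → L
n=1: W (go to 0, an L position)
n=2: L (sole option 1(W) is W)
n=3: W (go to 2, an L position)
n=4: L (options 3(W), 1(W) are all W)
n=5: W (go to 4, an L position)
n=6: W (go to 0, an L position)
n=7: W (go to 4, an L position)
n=8: W (go to 2, an L position)
n=9: W (go to 2, an L position)
n=10: W (go to 4, an L position)
n=11: W (go to 4, an L position)
n=12: L (options 11(W), 9(W), 6(W), 5(W) are all W)
n=13: W (go to 12, an L position)
n=14: L (options 13(W), 11(W), 8(W), 7(W) are all W)
n=15: W (go to 14, an L position)
n=16: L (options 15(W), 13(W), 10(W), 9(W) are all W)
n=17: W (go to 16, an L position)
n=18: W (go to 12, an L position)
n=19: W (go to 16, an L position)
n=20: W (go to 14, an L position)
n=21: W (go to 14, an L position)
n=22: W (go to 16, an L position)
n=23: W (go to 16, an L position)
n=24: L (options 23(W), 21(W), 18(W), 17(W) are all W)
n=25: W (go to 24, an L position)
n=26: L (options 25(W), 23(W), 20(W), 19(W) are all W)
n=27: W (go to 26, an L position)
n=28: L (options 27(W), 25(W), 22(W), 21(W) are all W)
n=29: W (go to 28, an L position)
n=30: W (go to 24, an L position)
n=31: W (go to 28, an L position)
n=32: W (go to 26, an L position)
n=33: W (go to 26, an L position)
n=34: W (go to 28, an L position)
n=35: W (go to 28, an L position)
n=36: L (options 35(W), 33(W), 30(W), 29(W) are all W)
n=37: W (go to 36, an L position)
n=38: L (options 37(W), 35(W), 32(W), 31(W) are all W)
The losing starting values of n are exactly the entries labelled L in this table (11 of them).

0, 2, 4, 12, 14, 16, 24, 26, 28, 36, 38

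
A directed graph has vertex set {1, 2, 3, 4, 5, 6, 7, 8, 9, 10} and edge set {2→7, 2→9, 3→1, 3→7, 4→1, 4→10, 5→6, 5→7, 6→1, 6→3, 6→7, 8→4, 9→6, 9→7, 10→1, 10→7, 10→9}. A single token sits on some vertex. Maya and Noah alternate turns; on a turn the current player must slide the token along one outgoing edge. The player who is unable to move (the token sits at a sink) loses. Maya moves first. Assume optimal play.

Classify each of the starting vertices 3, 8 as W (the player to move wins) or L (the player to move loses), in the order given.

3: W, 8: L

Use the standard recursion: the mover loses at a terminal position; elsewhere, the mover wins exactly when some move hands the opponent an L position.
Every edge goes from a vertex to one that appears earlier in the order 7, 1, 3, 6, 9, 5, 10, 2, 4, 8, so processing vertices in that order labels each vertex after all of its successors.
7: no outgoing edge → L
1: no outgoing edge → L
3: can move to 1, which is L ⇒ W
6: can move to 1, which is L ⇒ W
9: can move to 7, which is L ⇒ W
5: can move to 7, which is L ⇒ W
10: can move to 1, which is L ⇒ W
2: can move to 7, which is L ⇒ W
4: can move to 1, which is L ⇒ W
8: the only move is to 4(W), a W ⇒ L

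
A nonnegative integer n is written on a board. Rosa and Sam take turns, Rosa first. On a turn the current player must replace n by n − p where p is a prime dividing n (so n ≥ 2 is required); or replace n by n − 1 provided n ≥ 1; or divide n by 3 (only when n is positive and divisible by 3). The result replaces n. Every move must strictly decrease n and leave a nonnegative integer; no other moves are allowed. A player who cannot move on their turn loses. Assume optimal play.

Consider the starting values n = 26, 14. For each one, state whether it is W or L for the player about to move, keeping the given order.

Classify positions by backward induction: terminal positions (no move available) are L. From any other position, the mover wins iff some move reaches an L.
n=0: no move → L
n=1: →0(L), so W
n=2: →0(L), so W
n=3: →0(L), so W
n=4: →2(W), 3(W) — all W, so L
n=5: →0(L), so W
n=6: →4(L), so W
n=7: →0(L), so W
n=8: →6(W), 7(W) — all W, so L
n=9: →8(L), so W
n=10: →8(L), so W
n=11: →0(L), so W
n=12: →4(L), so W
n=13: →0(L), so W
n=14: →7(W), 12(W), 13(W) — all W, so L
n=15: →14(L), so W
n=16: →14(L), so W
n=17: →0(L), so W
n=18: →6(W), 15(W), 16(W), 17(W) — all W, so L
n=19: →0(L), so W
n=20: →18(L), so W
n=21: →14(L), so W
n=22: →11(W), 20(W), 21(W) — all W, so L
n=23: →0(L), so W
n=24: →8(L), so W
n=25: →20(W), 24(W) — all W, so L
n=26: →25(L), so W

26: W, 14: L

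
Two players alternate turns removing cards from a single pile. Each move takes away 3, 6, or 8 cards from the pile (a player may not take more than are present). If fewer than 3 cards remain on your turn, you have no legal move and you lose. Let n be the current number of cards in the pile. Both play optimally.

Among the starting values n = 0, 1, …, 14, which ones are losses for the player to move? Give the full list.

Compute win/loss labels from the base case upward. A position with no move is L. Any other position is W if it can reach an L in one move, else L.
n=0: no move → L
n=1: no move → L
n=2: no move → L
n=3: →0(L), so W
n=4: →1(L), so W
n=5: →2(L), so W
n=6: →0(L), so W
n=7: →1(L), so W
n=8: →2(L), so W
n=9: →1(L), so W
n=10: →2(L), so W
n=11: →8(W), 5(W), 3(W) — all W, so L
n=12: →9(W), 6(W), 4(W) — all W, so L
n=13: →10(W), 7(W), 5(W) — all W, so L
n=14: →11(L), so W
The losing starting values of n are exactly the entries labelled L in this table (6 of them).

0, 1, 2, 11, 12, 13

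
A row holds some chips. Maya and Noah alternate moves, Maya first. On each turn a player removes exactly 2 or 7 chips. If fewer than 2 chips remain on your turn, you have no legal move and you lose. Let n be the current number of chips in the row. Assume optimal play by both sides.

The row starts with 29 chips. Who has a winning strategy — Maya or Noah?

Maya wins.

Use the standard recursion: the mover loses at a terminal position; elsewhere, the mover wins exactly when some move hands the opponent an L position.
n=0: no move → L
n=1: no move → L
n=2: →0(L), so W
n=3: →1(L), so W
n=4: →2(W) only, which is W, so L
n=5: →3(W) only, which is W, so L
n=6: →4(L), so W
n=7: →5(L), so W
n=8: →1(L), so W
n=9: →7(W), 2(W) — all W, so L
n=10: →8(W), 3(W) — all W, so L
n=11: →9(L), so W
n=12: →10(L), so W
n=13: →11(W), 6(W) — all W, so L
n=14: →12(W), 7(W) — all W, so L
n=15: →13(L), so W
n=16: →14(L), so W
n=17: →10(L), so W
n=18: →16(W), 11(W) — all W, so L
n=19: →17(W), 12(W) — all W, so L
n=20: →18(L), so W
n=21: →19(L), so W
n=22: →20(W), 15(W) — all W, so L
n=23: →21(W), 16(W) — all W, so L
n=24: →22(L), so W
n=25: →23(L), so W
n=26: →19(L), so W
n=27: →25(W), 20(W) — all W, so L
n=28: →26(W), 21(W) — all W, so L
n=29: →27(L), so W
From 29 Maya can remove 2, leaving 27, reaching an L position.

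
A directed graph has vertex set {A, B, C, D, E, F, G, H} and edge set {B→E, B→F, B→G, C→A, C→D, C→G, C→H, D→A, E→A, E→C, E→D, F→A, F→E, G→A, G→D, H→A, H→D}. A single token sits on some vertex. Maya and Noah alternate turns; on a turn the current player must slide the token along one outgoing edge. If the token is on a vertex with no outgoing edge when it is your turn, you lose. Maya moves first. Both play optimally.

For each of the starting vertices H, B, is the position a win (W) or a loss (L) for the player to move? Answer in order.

H: W, B: L

Classify positions by backward induction: terminal positions (no move available) are L. From any other position, the mover wins iff some move reaches an L.
Every edge goes from a vertex to one that appears earlier in the order A, D, G, H, C, E, F, B, so processing vertices in that order labels each vertex after all of its successors.
A: no outgoing edge → L
D: reaches L-position A → W
G: reaches L-position A → W
H: reaches L-position A → W
C: reaches L-position A → W
E: reaches L-position A → W
F: reaches L-position A → W
B: only reaches F(W), E(W), G(W), all W → L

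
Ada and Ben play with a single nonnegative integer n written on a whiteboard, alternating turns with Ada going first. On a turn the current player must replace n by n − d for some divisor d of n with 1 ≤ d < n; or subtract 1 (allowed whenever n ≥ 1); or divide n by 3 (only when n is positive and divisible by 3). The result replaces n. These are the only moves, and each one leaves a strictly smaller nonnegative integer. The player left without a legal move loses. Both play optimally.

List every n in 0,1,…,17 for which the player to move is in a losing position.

0, 2, 5, 7, 9, 11, 13, 16

Build the W/L table. Terminal = L. A non-terminal position is W if it has a move to some L; otherwise it is L.
n=0: no move → L
n=1: W (go to 0, an L position)
n=2: L (sole option 1(W) is W)
n=3: W (go to 2, an L position)
n=4: W (go to 2, an L position)
n=5: L (sole option 4(W) is W)
n=6: W (go to 2, an L position)
n=7: L (sole option 6(W) is W)
n=8: W (go to 7, an L position)
n=9: L (options 3(W), 6(W), 8(W) are all W)
n=10: W (go to 5, an L position)
n=11: L (sole option 10(W) is W)
n=12: W (go to 9, an L position)
n=13: L (sole option 12(W) is W)
n=14: W (go to 7, an L position)
n=15: W (go to 5, an L position)
n=16: L (options 8(W), 12(W), 14(W), 15(W) are all W)
n=17: W (go to 16, an L position)
The losing starting values of n are exactly the entries labelled L in this table (8 of them).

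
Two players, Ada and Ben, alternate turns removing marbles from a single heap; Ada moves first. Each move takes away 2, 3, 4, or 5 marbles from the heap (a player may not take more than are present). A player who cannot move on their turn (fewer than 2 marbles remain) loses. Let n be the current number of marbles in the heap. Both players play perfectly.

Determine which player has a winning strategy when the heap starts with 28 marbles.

Ben wins.

Use the standard recursion: the mover loses at a terminal position; elsewhere, the mover wins exactly when some move hands the opponent an L position.
n=0: no move → L
n=1: no move → L
n=2: W (go to 0, an L position)
n=3: W (go to 1, an L position)
n=4: W (go to 1, an L position)
n=5: W (go to 1, an L position)
n=6: W (go to 1, an L position)
n=7: L (options 5(W), 4(W), 3(W), 2(W) are all W)
n=8: L (options 6(W), 5(W), 4(W), 3(W) are all W)
n=9: W (go to 7, an L position)
n=10: W (go to 8, an L position)
n=11: W (go to 8, an L position)
n=12: W (go to 8, an L position)
n=13: W (go to 8, an L position)
n=14: L (options 12(W), 11(W), 10(W), 9(W) are all W)
n=15: L (options 13(W), 12(W), 11(W), 10(W) are all W)
n=16: W (go to 14, an L position)
n=17: W (go to 15, an L position)
n=18: W (go to 15, an L position)
n=19: W (go to 15, an L position)
n=20: W (go to 15, an L position)
n=21: L (options 19(W), 18(W), 17(W), 16(W) are all W)
n=22: L (options 20(W), 19(W), 18(W), 17(W) are all W)
n=23: W (go to 21, an L position)
n=24: W (go to 22, an L position)
n=25: W (go to 22, an L position)
n=26: W (go to 22, an L position)
n=27: W (go to 22, an L position)
n=28: L (options 26(W), 25(W), 24(W), 23(W) are all W)
Every move from 28 reaches a W position, so the mover loses.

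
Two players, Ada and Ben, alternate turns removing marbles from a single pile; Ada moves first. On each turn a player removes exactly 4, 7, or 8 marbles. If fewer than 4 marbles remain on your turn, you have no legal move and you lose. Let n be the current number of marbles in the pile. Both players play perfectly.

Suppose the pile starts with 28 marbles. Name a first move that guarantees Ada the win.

Remove 4, leaving 24.

Classify positions by backward induction: terminal positions (no move available) are L. From any other position, the mover wins iff some move reaches an L.
n=0: no move → L
n=1: no move → L
n=2: no move → L
n=3: no move → L
n=4: →0(L), so W
n=5: →1(L), so W
n=6: →2(L), so W
n=7: →3(L), so W
n=8: →1(L), so W
n=9: →2(L), so W
n=10: →3(L), so W
n=11: →3(L), so W
n=12: →8(W), 5(W), 4(W) — all W, so L
n=13: →9(W), 6(W), 5(W) — all W, so L
n=14: →10(W), 7(W), 6(W) — all W, so L
n=15: →11(W), 8(W), 7(W) — all W, so L
n=16: →12(L), so W
n=17: →13(L), so W
n=18: →14(L), so W
n=19: →15(L), so W
n=20: →13(L), so W
n=21: →14(L), so W
n=22: →15(L), so W
n=23: →15(L), so W
n=24: →20(W), 17(W), 16(W) — all W, so L
n=25: →21(W), 18(W), 17(W) — all W, so L
n=26: →22(W), 19(W), 18(W) — all W, so L
n=27: →23(W), 20(W), 19(W) — all W, so L
n=28: →24(L), so W
From 28, the L positions reachable in one move are: 24.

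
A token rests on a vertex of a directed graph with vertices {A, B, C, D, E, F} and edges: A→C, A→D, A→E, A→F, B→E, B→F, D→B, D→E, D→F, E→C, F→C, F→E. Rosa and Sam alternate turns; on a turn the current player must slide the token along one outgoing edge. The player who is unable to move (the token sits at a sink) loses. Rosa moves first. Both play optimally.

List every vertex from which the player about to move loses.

Classify positions by backward induction: terminal positions (no move available) are L. From any other position, the mover wins iff some move reaches an L.
Every edge goes from a vertex to one that appears earlier in the order C, E, F, B, D, A, so processing vertices in that order labels each vertex after all of its successors.
C: no outgoing edge → L
E: can move to C, which is L ⇒ W
F: can move to C, which is L ⇒ W
B: moves to F(W), E(W); every one is W ⇒ L
D: can move to B, which is L ⇒ W
A: can move to C, which is L ⇒ W
Reading off the rows marked L gives the requested list; there are 2 such vertices.

B, C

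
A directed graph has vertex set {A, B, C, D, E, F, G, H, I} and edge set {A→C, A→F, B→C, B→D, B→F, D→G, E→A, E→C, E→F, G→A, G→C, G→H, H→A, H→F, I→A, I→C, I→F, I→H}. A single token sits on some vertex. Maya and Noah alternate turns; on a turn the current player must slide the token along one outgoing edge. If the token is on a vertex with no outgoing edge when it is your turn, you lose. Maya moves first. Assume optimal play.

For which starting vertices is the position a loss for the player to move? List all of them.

C, D, F

Positions with no move are L. A position that does have a move is losing for the player to move precisely when every available move leads to a winning position for the opponent. Fill in the labels:
Every edge goes from a vertex to one that appears earlier in the order C, F, A, H, G, I, D, E, B, so processing vertices in that order labels each vertex after all of its successors.
C: no outgoing edge → L
F: no outgoing edge → L
A: can move to F, which is L ⇒ W
H: can move to F, which is L ⇒ W
G: can move to C, which is L ⇒ W
I: can move to F, which is L ⇒ W
D: the only move is to G(W), a W ⇒ L
E: can move to F, which is L ⇒ W
B: can move to D, which is L ⇒ W
Reading off the rows marked L gives the requested list; there are 3 such vertices.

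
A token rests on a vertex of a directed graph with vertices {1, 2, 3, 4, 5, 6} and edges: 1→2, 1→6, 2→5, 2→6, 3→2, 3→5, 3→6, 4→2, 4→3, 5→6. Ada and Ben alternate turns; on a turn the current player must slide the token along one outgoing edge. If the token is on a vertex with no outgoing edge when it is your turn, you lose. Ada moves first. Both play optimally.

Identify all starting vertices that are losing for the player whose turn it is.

Compute win/loss labels from the base case upward. A position with no move is L. Any other position is W if it can reach an L in one move, else L.
Every edge goes from a vertex to one that appears earlier in the order 6, 5, 2, 3, 4, 1, so processing vertices in that order labels each vertex after all of its successors.
6: no outgoing edge → L
5: reaches L-position 6 → W
2: reaches L-position 6 → W
3: reaches L-position 6 → W
4: only reaches 3(W), 2(W), all W → L
1: reaches L-position 6 → W
The losing starting vertices are exactly the entries labelled L in this table (2 of them).

4, 6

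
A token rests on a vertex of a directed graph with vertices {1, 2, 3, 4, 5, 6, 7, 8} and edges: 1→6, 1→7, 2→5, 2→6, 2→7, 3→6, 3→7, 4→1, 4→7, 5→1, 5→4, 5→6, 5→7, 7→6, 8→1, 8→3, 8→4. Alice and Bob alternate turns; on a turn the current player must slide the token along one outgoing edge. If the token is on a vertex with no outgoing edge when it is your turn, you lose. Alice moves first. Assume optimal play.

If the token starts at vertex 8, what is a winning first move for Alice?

Move to 4.

Use the standard recursion: the mover loses at a terminal position; elsewhere, the mover wins exactly when some move hands the opponent an L position.
Every edge goes from a vertex to one that appears earlier in the order 6, 7, 1, 4, 5, 2, 3, 8, so processing vertices in that order labels each vertex after all of its successors.
6: no outgoing edge → L
7: can move to 6, which is L ⇒ W
1: can move to 6, which is L ⇒ W
4: moves to 1(W), 7(W); every one is W ⇒ L
5: can move to 4, which is L ⇒ W
2: can move to 6, which is L ⇒ W
3: can move to 6, which is L ⇒ W
8: can move to 4, which is L ⇒ W
From 8, the L positions reachable in one move are: 4.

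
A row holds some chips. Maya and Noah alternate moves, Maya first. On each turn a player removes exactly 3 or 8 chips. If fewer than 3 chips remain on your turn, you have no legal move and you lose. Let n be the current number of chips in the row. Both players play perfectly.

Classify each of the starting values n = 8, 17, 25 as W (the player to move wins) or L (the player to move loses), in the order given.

8: W, 17: L, 25: W

Compute win/loss labels from the base case upward. A position with no move is L. Any other position is W if it can reach an L in one move, else L.
n=0: no move → L
n=1: no move → L
n=2: no move → L
n=3: W (go to 0, an L position)
n=4: W (go to 1, an L position)
n=5: W (go to 2, an L position)
n=6: L (sole option 3(W) is W)
n=7: L (sole option 4(W) is W)
n=8: W (go to 0, an L position)
n=9: W (go to 6, an L position)
n=10: W (go to 7, an L position)
n=11: L (options 8(W), 3(W) are all W)
n=12: L (options 9(W), 4(W) are all W)
n=13: L (options 10(W), 5(W) are all W)
n=14: W (go to 11, an L position)
n=15: W (go to 12, an L position)
n=16: W (go to 13, an L position)
n=17: L (options 14(W), 9(W) are all W)
n=18: L (options 15(W), 10(W) are all W)
n=19: W (go to 11, an L position)
n=20: W (go to 17, an L position)
n=21: W (go to 18, an L position)
n=22: L (options 19(W), 14(W) are all W)
n=23: L (options 20(W), 15(W) are all W)
n=24: L (options 21(W), 16(W) are all W)
n=25: W (go to 22, an L position)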